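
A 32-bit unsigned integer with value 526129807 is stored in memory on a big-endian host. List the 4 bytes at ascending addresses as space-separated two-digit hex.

1F 5C 1A 8F

526129807 in hexadecimal, padded to 32 bits, is 0x1F5C1A8F.
Split into bytes (most-significant first): 1F 5C 1A 8F.
Big-endian: lowest address holds the most-significant byte.
So the memory order matches the most-significant-first order: 1F 5C 1A 8F.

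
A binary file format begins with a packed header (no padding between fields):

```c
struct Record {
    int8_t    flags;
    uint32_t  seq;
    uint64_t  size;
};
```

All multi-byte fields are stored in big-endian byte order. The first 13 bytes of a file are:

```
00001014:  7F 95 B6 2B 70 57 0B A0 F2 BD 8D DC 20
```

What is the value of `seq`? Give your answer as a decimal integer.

`seq` follows `flags` (1 byte), so it starts at byte offset 1 and occupies 4 bytes.
Bytes at offsets 1..4: 95 B6 2B 70.
In big-endian order the high byte comes first in memory.
The bytes are already most-significant first: 0x95B62B70.
0x95B62B70 = 2511743856.

2511743856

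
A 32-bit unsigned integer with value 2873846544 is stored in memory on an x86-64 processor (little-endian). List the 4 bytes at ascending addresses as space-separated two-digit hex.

2873846544 in hexadecimal, padded to 32 bits, is 0xAB4B6B10.
Split into bytes (most-significant first): AB 4B 6B 10.
Little-endian: lowest address holds the least-significant byte.
So at ascending addresses the bytes are 10 6B 4B AB.

10 6B 4B AB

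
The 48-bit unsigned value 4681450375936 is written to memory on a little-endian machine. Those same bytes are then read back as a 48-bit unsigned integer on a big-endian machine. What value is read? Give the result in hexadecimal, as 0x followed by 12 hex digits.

0x00CB2FFC4104

4681450375936 in 48-bit hexadecimal is 0x0441FC2FCB00.
Stored little-endian, the bytes at ascending addresses are 00 CB 2F FC 41 04.
Read back as big-endian, the last byte is least significant, giving 0x00CB2FFC4104.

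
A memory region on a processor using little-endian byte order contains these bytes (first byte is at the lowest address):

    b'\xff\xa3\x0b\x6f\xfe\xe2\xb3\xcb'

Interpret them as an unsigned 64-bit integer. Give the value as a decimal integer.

Little-endian stores the least-significant byte at the lowest address.
Reassemble most-significant byte first: CB B3 E2 FE 6F 0B A3 FF → 0xCBB3E2FE6F0BA3FF.
0xCBB3E2FE6F0BA3FF = 14678325192943182847.

14678325192943182847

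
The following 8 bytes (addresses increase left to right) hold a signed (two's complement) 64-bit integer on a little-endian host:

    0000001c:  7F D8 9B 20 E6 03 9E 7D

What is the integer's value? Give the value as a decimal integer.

9051676587985721471

Little-endian stores the least-significant byte at the lowest address.
Reassemble most-significant byte first: 7D 9E 03 E6 20 9B D8 7F → 0x7D9E03E6209BD87F.
0x7D9E03E6209BD87F = 9051676587985721471.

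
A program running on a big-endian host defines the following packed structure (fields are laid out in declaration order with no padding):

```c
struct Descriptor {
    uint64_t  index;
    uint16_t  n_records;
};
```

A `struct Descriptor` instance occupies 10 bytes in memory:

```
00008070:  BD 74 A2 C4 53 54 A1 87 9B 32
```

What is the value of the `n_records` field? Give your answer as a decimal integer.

`n_records` follows `index` (8 bytes), so it starts at byte offset 8 and occupies 2 bytes.
Bytes at offsets 8..9: 9B 32.
Big-endian stores the most-significant byte at the lowest address.
The bytes are already most-significant first: 0x9B32.
0x9B32 = 39730.

39730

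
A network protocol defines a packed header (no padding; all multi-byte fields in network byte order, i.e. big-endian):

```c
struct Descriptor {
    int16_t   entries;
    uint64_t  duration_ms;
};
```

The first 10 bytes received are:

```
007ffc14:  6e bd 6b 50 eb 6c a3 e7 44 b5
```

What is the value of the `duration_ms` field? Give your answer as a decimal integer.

`duration_ms` follows `entries` (2 bytes), so it starts at byte offset 2 and occupies 8 bytes.
Bytes at offsets 2..9: 6B 50 EB 6C A3 E7 44 B5.
Big-endian stores the most-significant byte at the lowest address.
The bytes are already most-significant first: 0x6B50EB6CA3E744B5.
0x6B50EB6CA3E744B5 = 7732939412033979573.

7732939412033979573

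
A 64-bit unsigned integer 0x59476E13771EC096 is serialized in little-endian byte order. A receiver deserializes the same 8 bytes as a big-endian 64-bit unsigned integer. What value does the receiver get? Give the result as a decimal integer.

10862715797993572185

Stored little-endian, the bytes at ascending addresses are 96 C0 1E 77 13 6E 47 59.
Read back as big-endian, the last byte is least significant, giving 0x96C01E77136E4759.
0x96C01E77136E4759 = 10862715797993572185.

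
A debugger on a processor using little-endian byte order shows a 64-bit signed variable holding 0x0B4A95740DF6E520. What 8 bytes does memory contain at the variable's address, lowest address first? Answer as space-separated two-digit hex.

Split into bytes (most-significant first): 0B 4A 95 74 0D F6 E5 20.
In little-endian order the low byte comes first in memory.
So at ascending addresses the bytes are 20 E5 F6 0D 74 95 4A 0B.

20 E5 F6 0D 74 95 4A 0B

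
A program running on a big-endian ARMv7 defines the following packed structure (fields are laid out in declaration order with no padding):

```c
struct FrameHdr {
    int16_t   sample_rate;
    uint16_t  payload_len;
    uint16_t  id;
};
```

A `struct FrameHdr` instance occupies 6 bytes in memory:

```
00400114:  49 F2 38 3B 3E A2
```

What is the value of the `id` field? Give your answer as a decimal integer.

16034

`id` follows `sample_rate` (2 B), `payload_len` (2 B), so it starts at offset 2 + 2 = 4 and occupies 2 bytes.
Bytes at offsets 4..5: 3E A2.
In big-endian order the high byte comes first in memory.
The bytes are already most-significant first: 0x3EA2.
0x3EA2 = 16034.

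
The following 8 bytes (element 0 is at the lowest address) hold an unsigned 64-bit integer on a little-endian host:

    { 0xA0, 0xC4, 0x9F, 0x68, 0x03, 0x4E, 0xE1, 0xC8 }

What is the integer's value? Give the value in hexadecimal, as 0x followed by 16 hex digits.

0xC8E14E03689FC4A0

In little-endian order the low byte comes first in memory.
Reassemble most-significant byte first: C8 E1 4E 03 68 9F C4 A0 → 0xC8E14E03689FC4A0.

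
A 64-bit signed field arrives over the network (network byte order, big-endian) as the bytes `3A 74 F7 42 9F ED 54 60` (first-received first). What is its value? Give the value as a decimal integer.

In big-endian order the high byte comes first in memory.
The bytes are already most-significant first: 0x3A74F7429FED5460.
0x3A74F7429FED5460 = 4212263417021289568.

4212263417021289568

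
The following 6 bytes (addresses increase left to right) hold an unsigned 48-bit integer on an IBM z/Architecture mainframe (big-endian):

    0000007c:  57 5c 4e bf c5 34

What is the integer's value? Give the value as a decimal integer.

96053969798452

In big-endian order the high byte comes first in memory.
The bytes are already most-significant first: 0x575C4EBFC534.
0x575C4EBFC534 = 96053969798452.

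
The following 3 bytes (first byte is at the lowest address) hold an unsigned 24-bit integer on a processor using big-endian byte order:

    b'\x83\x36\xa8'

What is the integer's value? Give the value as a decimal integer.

Big-endian: lowest address holds the most-significant byte.
The bytes are already most-significant first: 0x8336A8.
0x8336A8 = 8599208.

8599208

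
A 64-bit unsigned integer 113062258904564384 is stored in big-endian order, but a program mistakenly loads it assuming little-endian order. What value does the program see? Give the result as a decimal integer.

113062258904564384 in 64-bit hexadecimal is 0x0191AD86838282A0.
Stored big-endian, the bytes at ascending addresses are 01 91 AD 86 83 82 82 A0.
Read back as little-endian, the first byte is least significant, giving 0xA082828386AD9101.
0xA082828386AD9101 = 11565950294452703489.

11565950294452703489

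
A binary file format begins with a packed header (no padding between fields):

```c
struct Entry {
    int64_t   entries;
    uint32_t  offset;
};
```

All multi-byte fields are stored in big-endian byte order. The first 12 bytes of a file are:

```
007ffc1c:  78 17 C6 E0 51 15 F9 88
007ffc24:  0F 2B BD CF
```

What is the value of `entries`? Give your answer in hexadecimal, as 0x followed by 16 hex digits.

`entries` is the first field, at byte offset 0, occupying 8 bytes.
Bytes at offsets 0..7: 78 17 C6 E0 51 15 F9 88.
Big-endian: lowest address holds the most-significant byte.
The bytes are already most-significant first: 0x7817C6E05115F988.

0x7817C6E05115F988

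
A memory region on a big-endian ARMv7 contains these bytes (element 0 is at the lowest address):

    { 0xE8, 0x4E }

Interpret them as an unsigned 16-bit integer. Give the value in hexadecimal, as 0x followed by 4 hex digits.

0xE84E

In big-endian order the high byte comes first in memory.
The bytes are already most-significant first: 0xE84E.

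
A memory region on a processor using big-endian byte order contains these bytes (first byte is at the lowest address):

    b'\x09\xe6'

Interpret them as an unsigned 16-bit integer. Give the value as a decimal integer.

Big-endian: lowest address holds the most-significant byte.
The bytes are already most-significant first: 0x09E6.
0x09E6 = 2534.

2534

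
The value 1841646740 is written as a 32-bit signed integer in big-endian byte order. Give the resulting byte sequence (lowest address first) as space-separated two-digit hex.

1841646740 in hexadecimal, padded to 32 bits, is 0x6DC54C94.
Split into bytes (most-significant first): 6D C5 4C 94.
Big-endian stores the most-significant byte at the lowest address.
So the memory order matches the most-significant-first order: 6D C5 4C 94.

6D C5 4C 94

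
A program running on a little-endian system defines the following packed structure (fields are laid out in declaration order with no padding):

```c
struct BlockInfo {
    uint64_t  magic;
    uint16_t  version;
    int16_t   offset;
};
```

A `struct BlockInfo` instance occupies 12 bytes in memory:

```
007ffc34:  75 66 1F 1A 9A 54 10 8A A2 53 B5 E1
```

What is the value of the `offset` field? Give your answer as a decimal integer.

`offset` follows `magic` (8 B), `version` (2 B), so it starts at offset 8 + 2 = 10 and occupies 2 bytes.
Bytes at offsets 10..11: B5 E1.
In little-endian order the low byte comes first in memory.
Reassemble most-significant byte first: E1 B5 → 0xE1B5.
Top bit is set, so as a signed 16-bit value this is 0xE1B5 − 2^16 = -7755.

-7755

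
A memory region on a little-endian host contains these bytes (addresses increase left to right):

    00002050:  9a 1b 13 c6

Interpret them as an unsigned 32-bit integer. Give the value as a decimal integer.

Little-endian stores the least-significant byte at the lowest address.
Reassemble most-significant byte first: C6 13 1B 9A → 0xC6131B9A.
0xC6131B9A = 3323141018.

3323141018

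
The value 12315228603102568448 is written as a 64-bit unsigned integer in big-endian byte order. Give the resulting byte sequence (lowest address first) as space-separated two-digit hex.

12315228603102568448 in hexadecimal, padded to 64 bits, is 0xAAE87B2A67A8A000.
Split into bytes (most-significant first): AA E8 7B 2A 67 A8 A0 00.
Big-endian: lowest address holds the most-significant byte.
So the memory order matches the most-significant-first order: AA E8 7B 2A 67 A8 A0 00.

AA E8 7B 2A 67 A8 A0 00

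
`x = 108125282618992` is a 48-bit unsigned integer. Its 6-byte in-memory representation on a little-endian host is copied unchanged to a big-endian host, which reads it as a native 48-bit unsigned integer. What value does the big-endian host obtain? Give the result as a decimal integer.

108125282618992 in 48-bit hexadecimal is 0x6256E10FCE70.
Stored little-endian, the bytes at ascending addresses are 70 CE 0F E1 56 62.
Read back as big-endian, the last byte is least significant, giving 0x70CE0FE15662.
0x70CE0FE15662 = 124030331999842.

124030331999842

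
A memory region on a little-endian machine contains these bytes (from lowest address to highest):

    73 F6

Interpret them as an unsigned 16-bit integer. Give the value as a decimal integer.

In little-endian order the low byte comes first in memory.
Reassemble most-significant byte first: F6 73 → 0xF673.
0xF673 = 63091.

63091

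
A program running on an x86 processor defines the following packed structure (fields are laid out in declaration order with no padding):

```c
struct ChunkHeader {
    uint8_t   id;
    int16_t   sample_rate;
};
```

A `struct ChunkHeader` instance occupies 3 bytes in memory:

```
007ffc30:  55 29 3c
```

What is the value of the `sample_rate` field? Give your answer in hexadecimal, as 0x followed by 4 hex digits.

`sample_rate` follows `id` (1 byte), so it starts at byte offset 1 and occupies 2 bytes.
Bytes at offsets 1..2: 29 3C.
Little-endian: lowest address holds the least-significant byte.
Reassemble most-significant byte first: 3C 29 → 0x3C29.

0x3C29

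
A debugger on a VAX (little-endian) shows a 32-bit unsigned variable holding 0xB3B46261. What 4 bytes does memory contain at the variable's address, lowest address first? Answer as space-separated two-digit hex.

61 62 B4 B3

Split into bytes (most-significant first): B3 B4 62 61.
Little-endian stores the least-significant byte at the lowest address.
So at ascending addresses the bytes are 61 62 B4 B3.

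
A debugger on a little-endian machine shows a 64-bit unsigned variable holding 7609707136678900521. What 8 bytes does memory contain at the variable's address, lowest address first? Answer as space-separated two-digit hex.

29 33 80 A6 52 1C 9B 69

7609707136678900521 in hexadecimal, padded to 64 bits, is 0x699B1C52A6803329.
Split into bytes (most-significant first): 69 9B 1C 52 A6 80 33 29.
Little-endian stores the least-significant byte at the lowest address.
So at ascending addresses the bytes are 29 33 80 A6 52 1C 9B 69.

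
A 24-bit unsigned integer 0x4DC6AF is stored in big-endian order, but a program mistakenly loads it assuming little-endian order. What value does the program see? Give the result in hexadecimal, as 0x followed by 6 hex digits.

0xAFC64D

Stored big-endian, the bytes at ascending addresses are 4D C6 AF.
Read back as little-endian, the first byte is least significant, giving 0xAFC64D.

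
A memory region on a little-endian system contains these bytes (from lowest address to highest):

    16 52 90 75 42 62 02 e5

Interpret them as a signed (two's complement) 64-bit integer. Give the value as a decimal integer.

-1944884051490876906

Little-endian stores the least-significant byte at the lowest address.
Reassemble most-significant byte first: E5 02 62 42 75 90 52 16 → 0xE502624275905216.
Top bit is set, so as a signed 64-bit value this is 0xE502624275905216 − 2^64 = -1944884051490876906.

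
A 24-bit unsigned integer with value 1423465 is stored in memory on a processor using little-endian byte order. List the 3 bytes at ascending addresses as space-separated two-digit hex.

69 B8 15

1423465 in hexadecimal, padded to 24 bits, is 0x15B869.
Split into bytes (most-significant first): 15 B8 69.
Little-endian stores the least-significant byte at the lowest address.
So at ascending addresses the bytes are 69 B8 15.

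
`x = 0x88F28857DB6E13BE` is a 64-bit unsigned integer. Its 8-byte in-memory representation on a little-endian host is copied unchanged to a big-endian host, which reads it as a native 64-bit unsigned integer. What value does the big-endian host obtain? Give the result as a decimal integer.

Stored little-endian, the bytes at ascending addresses are BE 13 6E DB 57 88 F2 88.
Read back as big-endian, the last byte is least significant, giving 0xBE136EDB5788F288.
0xBE136EDB5788F288 = 13696412780109296264.

13696412780109296264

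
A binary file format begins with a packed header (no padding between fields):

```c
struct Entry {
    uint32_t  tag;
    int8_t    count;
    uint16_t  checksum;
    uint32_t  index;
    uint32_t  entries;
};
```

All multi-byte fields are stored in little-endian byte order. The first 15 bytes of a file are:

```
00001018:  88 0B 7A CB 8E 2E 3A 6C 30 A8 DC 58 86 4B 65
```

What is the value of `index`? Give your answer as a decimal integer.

3702009964

`index` follows `tag` (4 B), `count` (1 B), `checksum` (2 B), so it starts at offset 4 + 1 + 2 = 7 and occupies 4 bytes.
Bytes at offsets 7..10: 6C 30 A8 DC.
In little-endian order the low byte comes first in memory.
Reassemble most-significant byte first: DC A8 30 6C → 0xDCA8306C.
0xDCA8306C = 3702009964.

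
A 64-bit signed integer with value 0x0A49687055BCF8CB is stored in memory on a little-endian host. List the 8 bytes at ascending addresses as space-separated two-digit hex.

CB F8 BC 55 70 68 49 0A

Split into bytes (most-significant first): 0A 49 68 70 55 BC F8 CB.
In little-endian order the low byte comes first in memory.
So at ascending addresses the bytes are CB F8 BC 55 70 68 49 0A.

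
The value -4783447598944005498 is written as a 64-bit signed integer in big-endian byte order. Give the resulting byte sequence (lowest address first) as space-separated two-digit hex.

BD 9D C7 C0 A7 3F 52 86

Two's complement of -4783447598944005498 in 64 bits: 4783447598944005498 = 0x4262383F58C0AD7A; invert → 0xBD9DC7C0A73F5285; add 1 → 0xBD9DC7C0A73F5286.
Split into bytes (most-significant first): BD 9D C7 C0 A7 3F 52 86.
In big-endian order the high byte comes first in memory.
So the memory order matches the most-significant-first order: BD 9D C7 C0 A7 3F 52 86.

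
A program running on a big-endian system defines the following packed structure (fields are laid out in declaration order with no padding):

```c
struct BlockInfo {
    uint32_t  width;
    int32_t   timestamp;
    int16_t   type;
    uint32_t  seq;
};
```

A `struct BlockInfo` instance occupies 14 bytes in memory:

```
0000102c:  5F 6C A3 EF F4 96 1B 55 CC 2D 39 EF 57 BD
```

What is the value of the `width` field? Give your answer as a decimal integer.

`width` is the first field, at byte offset 0, occupying 4 bytes.
Bytes at offsets 0..3: 5F 6C A3 EF.
In big-endian order the high byte comes first in memory.
The bytes are already most-significant first: 0x5F6CA3EF.
0x5F6CA3EF = 1600955375.

1600955375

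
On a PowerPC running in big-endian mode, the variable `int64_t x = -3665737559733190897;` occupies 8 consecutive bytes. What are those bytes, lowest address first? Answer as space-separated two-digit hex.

Two's complement of -3665737559733190897 in 64 bits: 3665737559733190897 = 0x32DF50E37FB440F1; invert → 0xCD20AF1C804BBF0E; add 1 → 0xCD20AF1C804BBF0F.
Split into bytes (most-significant first): CD 20 AF 1C 80 4B BF 0F.
Big-endian: lowest address holds the most-significant byte.
So the memory order matches the most-significant-first order: CD 20 AF 1C 80 4B BF 0F.

CD 20 AF 1C 80 4B BF 0F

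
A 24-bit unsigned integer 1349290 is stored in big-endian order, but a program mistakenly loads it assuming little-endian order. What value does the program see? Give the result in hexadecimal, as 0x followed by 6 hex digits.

1349290 in 24-bit hexadecimal is 0x1496AA.
Stored big-endian, the bytes at ascending addresses are 14 96 AA.
Read back as little-endian, the first byte is least significant, giving 0xAA9614.

0xAA9614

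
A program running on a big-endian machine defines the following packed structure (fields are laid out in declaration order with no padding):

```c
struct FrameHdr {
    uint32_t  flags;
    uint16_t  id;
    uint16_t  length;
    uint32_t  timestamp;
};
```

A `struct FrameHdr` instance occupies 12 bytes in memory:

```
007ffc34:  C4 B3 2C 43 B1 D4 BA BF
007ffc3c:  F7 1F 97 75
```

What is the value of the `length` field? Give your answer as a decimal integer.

`length` follows `flags` (4 B), `id` (2 B), so it starts at offset 4 + 2 = 6 and occupies 2 bytes.
Bytes at offsets 6..7: BA BF.
Big-endian: lowest address holds the most-significant byte.
The bytes are already most-significant first: 0xBABF.
0xBABF = 47807.

47807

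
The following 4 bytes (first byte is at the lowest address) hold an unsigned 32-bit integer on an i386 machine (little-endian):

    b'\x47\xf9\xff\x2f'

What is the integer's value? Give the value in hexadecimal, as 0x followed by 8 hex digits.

Little-endian stores the least-significant byte at the lowest address.
Reassemble most-significant byte first: 2F FF F9 47 → 0x2FFFF947.

0x2FFFF947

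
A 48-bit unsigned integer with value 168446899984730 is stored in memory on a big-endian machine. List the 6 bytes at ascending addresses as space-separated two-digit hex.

99 33 99 A3 19 5A

168446899984730 in hexadecimal, padded to 48 bits, is 0x993399A3195A.
Split into bytes (most-significant first): 99 33 99 A3 19 5A.
Big-endian: lowest address holds the most-significant byte.
So the memory order matches the most-significant-first order: 99 33 99 A3 19 5A.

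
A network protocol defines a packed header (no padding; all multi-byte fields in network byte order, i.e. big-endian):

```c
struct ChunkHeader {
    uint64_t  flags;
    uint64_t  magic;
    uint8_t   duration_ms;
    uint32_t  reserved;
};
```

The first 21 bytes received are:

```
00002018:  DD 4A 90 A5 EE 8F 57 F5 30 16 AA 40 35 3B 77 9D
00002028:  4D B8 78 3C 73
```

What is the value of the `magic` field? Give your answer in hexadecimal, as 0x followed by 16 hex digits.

`magic` follows `flags` (8 bytes), so it starts at byte offset 8 and occupies 8 bytes.
Bytes at offsets 8..15: 30 16 AA 40 35 3B 77 9D.
Big-endian: lowest address holds the most-significant byte.
The bytes are already most-significant first: 0x3016AA40353B779D.

0x3016AA40353B779D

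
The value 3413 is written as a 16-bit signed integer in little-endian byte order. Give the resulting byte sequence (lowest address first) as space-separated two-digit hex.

55 0D

3413 in hexadecimal, padded to 16 bits, is 0x0D55.
Split into bytes (most-significant first): 0D 55.
In little-endian order the low byte comes first in memory.
So at ascending addresses the bytes are 55 0D.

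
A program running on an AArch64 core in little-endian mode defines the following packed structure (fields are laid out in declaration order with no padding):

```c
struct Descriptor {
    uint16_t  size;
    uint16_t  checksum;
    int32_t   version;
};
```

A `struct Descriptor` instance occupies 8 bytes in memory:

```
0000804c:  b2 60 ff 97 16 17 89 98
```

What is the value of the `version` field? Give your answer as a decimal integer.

`version` follows `size` (2 B), `checksum` (2 B), so it starts at offset 2 + 2 = 4 and occupies 4 bytes.
Bytes at offsets 4..7: 16 17 89 98.
Little-endian: lowest address holds the least-significant byte.
Reassemble most-significant byte first: 98 89 17 16 → 0x98891716.
Top bit is set, so as a signed 32-bit value this is 0x98891716 − 2^32 = -1735846122.

-1735846122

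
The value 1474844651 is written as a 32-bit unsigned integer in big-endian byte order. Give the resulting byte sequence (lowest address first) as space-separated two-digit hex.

1474844651 in hexadecimal, padded to 32 bits, is 0x57E857EB.
Split into bytes (most-significant first): 57 E8 57 EB.
In big-endian order the high byte comes first in memory.
So the memory order matches the most-significant-first order: 57 E8 57 EB.

57 E8 57 EB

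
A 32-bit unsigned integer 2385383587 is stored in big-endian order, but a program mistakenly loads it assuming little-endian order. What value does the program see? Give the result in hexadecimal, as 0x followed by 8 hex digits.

2385383587 in 32-bit hexadecimal is 0x8E2E10A3.
Stored big-endian, the bytes at ascending addresses are 8E 2E 10 A3.
Read back as little-endian, the first byte is least significant, giving 0xA3102E8E.

0xA3102E8E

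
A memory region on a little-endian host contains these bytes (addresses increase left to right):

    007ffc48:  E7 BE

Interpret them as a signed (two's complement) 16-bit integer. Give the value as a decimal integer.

-16665

Little-endian stores the least-significant byte at the lowest address.
Reassemble most-significant byte first: BE E7 → 0xBEE7.
Top bit is set, so as a signed 16-bit value this is 0xBEE7 − 2^16 = -16665.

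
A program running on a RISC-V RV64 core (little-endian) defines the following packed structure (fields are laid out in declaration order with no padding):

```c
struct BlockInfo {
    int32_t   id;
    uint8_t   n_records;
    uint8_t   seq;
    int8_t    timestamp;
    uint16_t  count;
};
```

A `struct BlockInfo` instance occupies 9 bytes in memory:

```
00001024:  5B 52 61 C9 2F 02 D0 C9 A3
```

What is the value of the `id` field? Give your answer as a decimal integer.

`id` is the first field, at byte offset 0, occupying 4 bytes.
Bytes at offsets 0..3: 5B 52 61 C9.
In little-endian order the low byte comes first in memory.
Reassemble most-significant byte first: C9 61 52 5B → 0xC961525B.
Top bit is set, so as a signed 32-bit value this is 0xC961525B − 2^32 = -916368805.

-916368805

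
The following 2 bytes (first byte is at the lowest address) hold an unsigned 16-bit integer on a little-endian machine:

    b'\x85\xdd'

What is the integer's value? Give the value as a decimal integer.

56709

Little-endian: lowest address holds the least-significant byte.
Reassemble most-significant byte first: DD 85 → 0xDD85.
0xDD85 = 56709.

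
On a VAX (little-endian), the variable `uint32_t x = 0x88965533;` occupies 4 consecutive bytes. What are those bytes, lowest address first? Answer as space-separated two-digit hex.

Split into bytes (most-significant first): 88 96 55 33.
Little-endian: lowest address holds the least-significant byte.
So at ascending addresses the bytes are 33 55 96 88.

33 55 96 88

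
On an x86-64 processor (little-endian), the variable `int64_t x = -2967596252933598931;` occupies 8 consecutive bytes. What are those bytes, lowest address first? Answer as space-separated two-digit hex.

2D D1 1C 53 EE FA D0 D6

Two's complement of -2967596252933598931 in 64 bits: 2967596252933598931 = 0x292F0511ACE32ED3; invert → 0xD6D0FAEE531CD12C; add 1 → 0xD6D0FAEE531CD12D.
Split into bytes (most-significant first): D6 D0 FA EE 53 1C D1 2D.
Little-endian stores the least-significant byte at the lowest address.
So at ascending addresses the bytes are 2D D1 1C 53 EE FA D0 D6.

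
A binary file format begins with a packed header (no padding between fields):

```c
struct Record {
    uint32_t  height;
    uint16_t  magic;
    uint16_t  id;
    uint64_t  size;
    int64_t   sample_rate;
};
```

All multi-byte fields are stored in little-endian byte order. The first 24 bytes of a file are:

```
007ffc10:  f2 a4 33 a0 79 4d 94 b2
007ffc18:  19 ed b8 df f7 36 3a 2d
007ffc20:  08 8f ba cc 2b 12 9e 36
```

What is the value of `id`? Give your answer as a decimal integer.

`id` follows `height` (4 B), `magic` (2 B), so it starts at offset 4 + 2 = 6 and occupies 2 bytes.
Bytes at offsets 6..7: 94 B2.
Little-endian: lowest address holds the least-significant byte.
Reassemble most-significant byte first: B2 94 → 0xB294.
0xB294 = 45716.

45716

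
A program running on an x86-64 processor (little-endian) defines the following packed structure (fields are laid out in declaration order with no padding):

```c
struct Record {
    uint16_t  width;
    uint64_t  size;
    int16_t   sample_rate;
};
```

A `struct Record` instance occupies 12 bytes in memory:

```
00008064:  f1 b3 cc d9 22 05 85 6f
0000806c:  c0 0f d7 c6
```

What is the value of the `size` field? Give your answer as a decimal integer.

1135029723204868556

`size` follows `width` (2 bytes), so it starts at byte offset 2 and occupies 8 bytes.
Bytes at offsets 2..9: CC D9 22 05 85 6F C0 0F.
Little-endian: lowest address holds the least-significant byte.
Reassemble most-significant byte first: 0F C0 6F 85 05 22 D9 CC → 0x0FC06F850522D9CC.
0x0FC06F850522D9CC = 1135029723204868556.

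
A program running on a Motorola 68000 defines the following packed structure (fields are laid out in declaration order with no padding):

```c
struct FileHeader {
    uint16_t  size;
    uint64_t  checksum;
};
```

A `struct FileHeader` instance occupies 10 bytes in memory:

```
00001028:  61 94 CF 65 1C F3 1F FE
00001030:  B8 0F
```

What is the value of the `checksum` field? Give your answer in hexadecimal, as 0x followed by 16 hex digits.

0xCF651CF31FFEB80F

`checksum` follows `size` (2 bytes), so it starts at byte offset 2 and occupies 8 bytes.
Bytes at offsets 2..9: CF 65 1C F3 1F FE B8 0F.
Big-endian stores the most-significant byte at the lowest address.
The bytes are already most-significant first: 0xCF651CF31FFEB80F.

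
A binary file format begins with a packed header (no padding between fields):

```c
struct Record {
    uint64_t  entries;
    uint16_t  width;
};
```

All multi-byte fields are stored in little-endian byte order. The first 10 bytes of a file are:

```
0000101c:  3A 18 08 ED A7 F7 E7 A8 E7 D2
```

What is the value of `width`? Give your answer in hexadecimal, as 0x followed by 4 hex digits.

`width` follows `entries` (8 bytes), so it starts at byte offset 8 and occupies 2 bytes.
Bytes at offsets 8..9: E7 D2.
Little-endian stores the least-significant byte at the lowest address.
Reassemble most-significant byte first: D2 E7 → 0xD2E7.

0xD2E7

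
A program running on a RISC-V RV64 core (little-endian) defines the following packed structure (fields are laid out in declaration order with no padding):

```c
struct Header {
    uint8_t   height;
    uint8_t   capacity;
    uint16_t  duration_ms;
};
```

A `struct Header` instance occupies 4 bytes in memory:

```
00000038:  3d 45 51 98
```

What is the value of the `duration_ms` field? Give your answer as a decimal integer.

`duration_ms` follows `height` (1 B), `capacity` (1 B), so it starts at offset 1 + 1 = 2 and occupies 2 bytes.
Bytes at offsets 2..3: 51 98.
Little-endian stores the least-significant byte at the lowest address.
Reassemble most-significant byte first: 98 51 → 0x9851.
0x9851 = 38993.

38993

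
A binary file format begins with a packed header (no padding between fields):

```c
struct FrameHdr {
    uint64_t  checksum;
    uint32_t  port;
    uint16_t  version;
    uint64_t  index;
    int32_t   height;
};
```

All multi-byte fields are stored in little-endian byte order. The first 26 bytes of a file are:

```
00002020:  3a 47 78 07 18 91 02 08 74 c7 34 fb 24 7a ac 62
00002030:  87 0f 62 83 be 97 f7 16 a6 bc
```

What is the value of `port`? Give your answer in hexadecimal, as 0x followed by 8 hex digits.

0xFB34C774

`port` follows `checksum` (8 bytes), so it starts at byte offset 8 and occupies 4 bytes.
Bytes at offsets 8..11: 74 C7 34 FB.
In little-endian order the low byte comes first in memory.
Reassemble most-significant byte first: FB 34 C7 74 → 0xFB34C774.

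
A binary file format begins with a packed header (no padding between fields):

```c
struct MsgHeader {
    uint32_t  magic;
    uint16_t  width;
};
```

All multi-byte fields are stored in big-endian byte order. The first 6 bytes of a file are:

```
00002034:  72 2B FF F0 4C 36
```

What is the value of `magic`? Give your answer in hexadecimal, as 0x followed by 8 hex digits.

0x722BFFF0

`magic` is the first field, at byte offset 0, occupying 4 bytes.
Bytes at offsets 0..3: 72 2B FF F0.
Big-endian: lowest address holds the most-significant byte.
The bytes are already most-significant first: 0x722BFFF0.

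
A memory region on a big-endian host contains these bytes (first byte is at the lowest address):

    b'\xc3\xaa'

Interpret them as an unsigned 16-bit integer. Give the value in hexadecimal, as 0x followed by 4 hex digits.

0xC3AA

Big-endian: lowest address holds the most-significant byte.
The bytes are already most-significant first: 0xC3AA.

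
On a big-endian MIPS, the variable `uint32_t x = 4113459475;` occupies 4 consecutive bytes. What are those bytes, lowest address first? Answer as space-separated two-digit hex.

4113459475 in hexadecimal, padded to 32 bits, is 0xF52E6913.
Split into bytes (most-significant first): F5 2E 69 13.
Big-endian stores the most-significant byte at the lowest address.
So the memory order matches the most-significant-first order: F5 2E 69 13.

F5 2E 69 13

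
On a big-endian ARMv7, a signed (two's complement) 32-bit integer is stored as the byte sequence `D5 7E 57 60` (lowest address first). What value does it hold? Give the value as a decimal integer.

Big-endian: lowest address holds the most-significant byte.
The bytes are already most-significant first: 0xD57E5760.
Top bit is set, so as a signed 32-bit value this is 0xD57E5760 − 2^32 = -713140384.

-713140384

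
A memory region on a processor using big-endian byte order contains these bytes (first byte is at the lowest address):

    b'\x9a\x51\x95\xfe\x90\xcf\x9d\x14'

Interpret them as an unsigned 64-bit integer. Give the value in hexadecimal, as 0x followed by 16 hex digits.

0x9A5195FE90CF9D14

Big-endian stores the most-significant byte at the lowest address.
The bytes are already most-significant first: 0x9A5195FE90CF9D14.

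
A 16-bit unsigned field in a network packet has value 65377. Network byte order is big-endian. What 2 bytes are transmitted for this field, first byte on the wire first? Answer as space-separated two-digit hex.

FF 61

65377 in hexadecimal, padded to 16 bits, is 0xFF61.
Split into bytes (most-significant first): FF 61.
In big-endian order the high byte comes first in memory.
So the memory order matches the most-significant-first order: FF 61.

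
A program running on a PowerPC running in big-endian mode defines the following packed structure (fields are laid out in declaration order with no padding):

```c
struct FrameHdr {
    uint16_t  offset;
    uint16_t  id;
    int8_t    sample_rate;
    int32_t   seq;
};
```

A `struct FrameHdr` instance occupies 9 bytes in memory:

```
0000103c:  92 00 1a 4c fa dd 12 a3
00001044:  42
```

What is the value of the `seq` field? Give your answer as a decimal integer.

-585981118

`seq` follows `offset` (2 B), `id` (2 B), `sample_rate` (1 B), so it starts at offset 2 + 2 + 1 = 5 and occupies 4 bytes.
Bytes at offsets 5..8: DD 12 A3 42.
Big-endian stores the most-significant byte at the lowest address.
The bytes are already most-significant first: 0xDD12A342.
Top bit is set, so as a signed 32-bit value this is 0xDD12A342 − 2^32 = -585981118.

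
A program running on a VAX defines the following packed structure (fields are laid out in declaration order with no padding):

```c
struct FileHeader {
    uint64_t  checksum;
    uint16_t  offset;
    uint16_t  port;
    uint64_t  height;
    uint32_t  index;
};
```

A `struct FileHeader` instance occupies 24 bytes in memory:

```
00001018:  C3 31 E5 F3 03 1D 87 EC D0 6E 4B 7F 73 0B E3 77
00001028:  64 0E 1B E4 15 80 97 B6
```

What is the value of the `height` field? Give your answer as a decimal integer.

`height` follows `checksum` (8 B), `offset` (2 B), `port` (2 B), so it starts at offset 8 + 2 + 2 = 12 and occupies 8 bytes.
Bytes at offsets 12..19: 73 0B E3 77 64 0E 1B E4.
Little-endian stores the least-significant byte at the lowest address.
Reassemble most-significant byte first: E4 1B 0E 64 77 E3 0B 73 → 0xE41B0E6477E30B73.
0xE41B0E6477E30B73 = 16436747089689643891.

16436747089689643891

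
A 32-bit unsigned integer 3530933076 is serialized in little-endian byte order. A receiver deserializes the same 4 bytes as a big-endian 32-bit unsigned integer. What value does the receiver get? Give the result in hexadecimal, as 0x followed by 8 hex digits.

0x54C375D2

3530933076 in 32-bit hexadecimal is 0xD275C354.
Stored little-endian, the bytes at ascending addresses are 54 C3 75 D2.
Read back as big-endian, the last byte is least significant, giving 0x54C375D2.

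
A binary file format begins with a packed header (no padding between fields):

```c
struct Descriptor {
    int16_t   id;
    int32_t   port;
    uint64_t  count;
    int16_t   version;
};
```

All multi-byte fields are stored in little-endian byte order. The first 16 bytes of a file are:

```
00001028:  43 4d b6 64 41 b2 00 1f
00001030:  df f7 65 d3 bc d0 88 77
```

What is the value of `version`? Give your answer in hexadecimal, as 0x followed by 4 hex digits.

0x7788

`version` follows `id` (2 B), `port` (4 B), `count` (8 B), so it starts at offset 2 + 4 + 8 = 14 and occupies 2 bytes.
Bytes at offsets 14..15: 88 77.
Little-endian stores the least-significant byte at the lowest address.
Reassemble most-significant byte first: 77 88 → 0x7788.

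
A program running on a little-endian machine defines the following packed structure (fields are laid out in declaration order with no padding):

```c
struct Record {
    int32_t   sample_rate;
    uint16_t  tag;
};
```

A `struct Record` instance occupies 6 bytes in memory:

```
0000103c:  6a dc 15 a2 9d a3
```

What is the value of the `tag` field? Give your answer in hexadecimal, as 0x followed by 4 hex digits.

`tag` follows `sample_rate` (4 bytes), so it starts at byte offset 4 and occupies 2 bytes.
Bytes at offsets 4..5: 9D A3.
Little-endian stores the least-significant byte at the lowest address.
Reassemble most-significant byte first: A3 9D → 0xA39D.

0xA39D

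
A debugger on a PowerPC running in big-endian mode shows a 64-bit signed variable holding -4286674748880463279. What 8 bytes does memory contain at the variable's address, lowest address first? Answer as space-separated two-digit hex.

C4 82 AC 07 15 57 DA 51

Two's complement of -4286674748880463279 in 64 bits: 4286674748880463279 = 0x3B7D53F8EAA825AF; invert → 0xC482AC071557DA50; add 1 → 0xC482AC071557DA51.
Split into bytes (most-significant first): C4 82 AC 07 15 57 DA 51.
Big-endian: lowest address holds the most-significant byte.
So the memory order matches the most-significant-first order: C4 82 AC 07 15 57 DA 51.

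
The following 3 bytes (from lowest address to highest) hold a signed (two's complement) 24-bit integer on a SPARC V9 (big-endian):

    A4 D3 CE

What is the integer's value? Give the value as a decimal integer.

In big-endian order the high byte comes first in memory.
The bytes are already most-significant first: 0xA4D3CE.
Top bit is set, so as a signed 24-bit value this is 0xA4D3CE − 2^24 = -5975090.

-5975090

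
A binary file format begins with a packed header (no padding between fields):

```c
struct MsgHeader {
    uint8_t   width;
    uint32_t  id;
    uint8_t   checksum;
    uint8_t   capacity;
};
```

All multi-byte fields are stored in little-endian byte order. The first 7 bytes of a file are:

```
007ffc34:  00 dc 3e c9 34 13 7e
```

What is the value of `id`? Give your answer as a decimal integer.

885604060

`id` follows `width` (1 byte), so it starts at byte offset 1 and occupies 4 bytes.
Bytes at offsets 1..4: DC 3E C9 34.
Little-endian: lowest address holds the least-significant byte.
Reassemble most-significant byte first: 34 C9 3E DC → 0x34C93EDC.
0x34C93EDC = 885604060.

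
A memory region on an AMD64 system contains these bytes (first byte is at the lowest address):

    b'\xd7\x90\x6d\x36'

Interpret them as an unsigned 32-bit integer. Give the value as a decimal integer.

In little-endian order the low byte comes first in memory.
Reassemble most-significant byte first: 36 6D 90 D7 → 0x366D90D7.
0x366D90D7 = 913150167.

913150167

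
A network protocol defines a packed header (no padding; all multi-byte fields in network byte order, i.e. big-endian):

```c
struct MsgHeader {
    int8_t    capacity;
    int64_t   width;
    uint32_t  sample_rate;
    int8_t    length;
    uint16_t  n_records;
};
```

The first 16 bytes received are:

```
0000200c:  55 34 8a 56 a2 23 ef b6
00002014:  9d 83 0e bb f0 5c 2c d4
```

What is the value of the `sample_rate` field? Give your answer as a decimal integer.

`sample_rate` follows `capacity` (1 B), `width` (8 B), so it starts at offset 1 + 8 = 9 and occupies 4 bytes.
Bytes at offsets 9..12: 83 0E BB F0.
Big-endian: lowest address holds the most-significant byte.
The bytes are already most-significant first: 0x830EBBF0.
0x830EBBF0 = 2198780912.

2198780912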